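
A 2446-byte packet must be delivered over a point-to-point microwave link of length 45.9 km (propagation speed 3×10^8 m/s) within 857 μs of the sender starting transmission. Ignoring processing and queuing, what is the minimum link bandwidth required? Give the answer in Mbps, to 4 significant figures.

L = 19568 bits.
Propagation delay = 45900 / 300000000 = 153 μs.
Transmission budget = 857 − 153 = 704 μs.
R ≥ L / t_tx = 19568 bits / 0.000704 s = 27.80 Mbps.

27.80 Mbps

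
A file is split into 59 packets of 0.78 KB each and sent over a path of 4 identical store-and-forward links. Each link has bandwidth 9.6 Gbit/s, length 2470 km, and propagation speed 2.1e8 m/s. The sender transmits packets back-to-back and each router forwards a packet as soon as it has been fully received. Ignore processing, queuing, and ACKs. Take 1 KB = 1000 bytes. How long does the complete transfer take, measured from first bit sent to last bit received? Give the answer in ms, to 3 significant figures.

Per-hop transmission t_tx = L/R = 6240/9600000000 = 0.00065 ms.
Per-hop propagation t_prop = 2470000/210000000 = 11.7619 ms.
Pipeline fill: first packet needs 4·t_tx to clear all hops; remaining 58 packets each add one t_tx.
Total = (4+59-1)·t_tx + 4·t_prop = 62·0.00065 + 4·11.7619 = 47.1 ms.

47.1 ms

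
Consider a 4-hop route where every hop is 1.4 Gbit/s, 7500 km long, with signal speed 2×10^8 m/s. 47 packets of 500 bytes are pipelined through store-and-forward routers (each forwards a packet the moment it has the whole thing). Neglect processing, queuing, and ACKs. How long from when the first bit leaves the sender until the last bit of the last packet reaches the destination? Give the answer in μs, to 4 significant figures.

Per-hop transmission t_tx = L/R = 4000/1400000000 = 2.85714 μs.
Per-hop propagation t_prop = 7500000/200000000 = 37500 μs.
Pipeline fill: first packet needs 4·t_tx to clear all hops; remaining 46 packets each add one t_tx.
Total = (4+47-1)·t_tx + 4·t_prop = 50·2.85714 + 4·37500 = 150100 μs.

150100 μs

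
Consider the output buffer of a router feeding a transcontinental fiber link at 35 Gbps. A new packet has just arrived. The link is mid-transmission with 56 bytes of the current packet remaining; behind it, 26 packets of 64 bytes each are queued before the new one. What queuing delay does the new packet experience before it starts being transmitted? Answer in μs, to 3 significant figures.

Each queued packet: L/R = 512/35000000000 = 0.0146286 μs.
26 queued → 0.380343 μs.
Plus remaining 448 bits of current packet: 0.0128 μs.
Queuing delay = 0.393 μs.

0.393 μs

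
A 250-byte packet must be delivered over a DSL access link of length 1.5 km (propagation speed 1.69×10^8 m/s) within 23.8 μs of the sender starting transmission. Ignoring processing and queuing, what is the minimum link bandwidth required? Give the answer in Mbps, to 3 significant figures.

L = 2000 bits.
Propagation delay = 1500 / 169000000 = 8.87574 μs.
Transmission budget = 23.8 − 8.87574 = 14.9243 μs.
R ≥ L / t_tx = 2000 bits / 1.49243e-05 s = 134 Mbps.

134 Mbps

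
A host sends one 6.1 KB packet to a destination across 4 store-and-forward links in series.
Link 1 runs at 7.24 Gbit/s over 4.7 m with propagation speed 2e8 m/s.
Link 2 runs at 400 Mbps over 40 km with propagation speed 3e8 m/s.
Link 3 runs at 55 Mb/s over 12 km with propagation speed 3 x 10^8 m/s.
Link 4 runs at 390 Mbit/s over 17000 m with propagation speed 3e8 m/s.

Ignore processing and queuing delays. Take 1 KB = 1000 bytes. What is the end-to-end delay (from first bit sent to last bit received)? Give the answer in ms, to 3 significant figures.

L = 48800 bits.
Transmission delays (L/R per hop): 0.00674033, 0.122, 0.887273, 0.125128 ms; sum = 1.14114 ms.
Propagation delays (d/s per hop): 2.35e-05, 0.133333, 0.04, 0.0566667 ms; sum = 0.230024 ms.
End-to-end = 1.37 ms.

1.37 ms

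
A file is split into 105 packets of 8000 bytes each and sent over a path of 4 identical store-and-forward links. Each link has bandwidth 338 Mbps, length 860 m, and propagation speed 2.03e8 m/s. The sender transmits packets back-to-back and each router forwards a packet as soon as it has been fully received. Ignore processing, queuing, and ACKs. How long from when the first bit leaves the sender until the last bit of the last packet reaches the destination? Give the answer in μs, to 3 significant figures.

20500 μs

Per-hop transmission t_tx = L/R = 64000/338000000 = 189.349 μs.
Per-hop propagation t_prop = 860/2.03e+08 = 4.23645 μs.
Pipeline fill: first packet needs 4·t_tx to clear all hops; remaining 104 packets each add one t_tx.
Total = (4+105-1)·t_tx + 4·t_prop = 108·189.349 + 4·4.23645 = 20500 μs.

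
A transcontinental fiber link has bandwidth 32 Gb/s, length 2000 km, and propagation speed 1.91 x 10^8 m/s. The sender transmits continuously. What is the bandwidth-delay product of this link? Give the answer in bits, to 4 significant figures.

335100000 bits

Propagation delay = 2000000 / 191000000 = 0.0104712 s.
BDP = R × t_prop = 32000000000 × 0.0104712 = 335079000 bits.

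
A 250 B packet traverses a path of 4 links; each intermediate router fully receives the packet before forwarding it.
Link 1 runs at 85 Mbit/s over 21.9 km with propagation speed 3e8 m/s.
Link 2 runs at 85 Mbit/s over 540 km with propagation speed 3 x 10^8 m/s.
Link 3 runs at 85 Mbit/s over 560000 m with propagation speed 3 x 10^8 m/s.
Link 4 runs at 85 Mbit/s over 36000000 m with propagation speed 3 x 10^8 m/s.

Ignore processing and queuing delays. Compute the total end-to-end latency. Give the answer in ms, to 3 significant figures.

124 ms

L = 250 × 8 = 2000 bits.
Transmission delay per hop = L/R = 2000/85000000 = 0.0235294 ms; 4 hops → 0.0941176 ms.
Propagation delays (d/s per hop): 0.073, 1.8, 1.86667, 120 ms; sum = 123.74 ms.
End-to-end = 124 ms.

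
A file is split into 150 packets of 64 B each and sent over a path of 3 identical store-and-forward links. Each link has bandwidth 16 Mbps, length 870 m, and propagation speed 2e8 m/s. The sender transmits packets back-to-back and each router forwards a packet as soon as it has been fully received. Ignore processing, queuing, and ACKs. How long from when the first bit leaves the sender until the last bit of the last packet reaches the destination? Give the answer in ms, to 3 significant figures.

Per-hop transmission t_tx = L/R = 512/16000000 = 0.032 ms.
Per-hop propagation t_prop = 870/200000000 = 0.00435 ms.
Pipeline fill: first packet needs 3·t_tx to clear all hops; remaining 149 packets each add one t_tx.
Total = (3+150-1)·t_tx + 3·t_prop = 152·0.032 + 3·0.00435 = 4.88 ms.

4.88 ms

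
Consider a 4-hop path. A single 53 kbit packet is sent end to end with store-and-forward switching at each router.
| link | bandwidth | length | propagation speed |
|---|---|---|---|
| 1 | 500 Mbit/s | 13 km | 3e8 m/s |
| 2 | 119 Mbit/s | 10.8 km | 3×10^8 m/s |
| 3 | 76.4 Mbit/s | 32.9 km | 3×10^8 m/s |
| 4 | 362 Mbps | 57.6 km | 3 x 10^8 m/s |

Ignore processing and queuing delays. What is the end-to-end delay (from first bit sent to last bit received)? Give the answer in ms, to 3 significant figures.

1.77 ms

L = 53000 bits.
Transmission delays (L/R per hop): 0.106, 0.445378, 0.693717, 0.146409 ms; sum = 1.3915 ms.
Propagation delays (d/s per hop): 0.0433333, 0.036, 0.109667, 0.192 ms; sum = 0.381 ms.
End-to-end = 1.77 ms.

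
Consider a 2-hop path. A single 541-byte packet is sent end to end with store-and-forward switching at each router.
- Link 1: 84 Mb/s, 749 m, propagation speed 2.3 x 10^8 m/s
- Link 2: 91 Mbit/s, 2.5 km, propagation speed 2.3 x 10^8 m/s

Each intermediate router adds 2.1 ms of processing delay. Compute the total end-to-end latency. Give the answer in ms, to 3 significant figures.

L = 541 × 8 = 4328 bits.
Transmission delays (L/R per hop): 0.0515238, 0.0475604 ms; sum = 0.0990842 ms.
Propagation delays (d/s per hop): 0.00325652, 0.0108696 ms; sum = 0.0141261 ms.
Processing at 1 router(s): 1 × 2.1 ms = 2.1 ms.
End-to-end = 2.21 ms.

2.21 ms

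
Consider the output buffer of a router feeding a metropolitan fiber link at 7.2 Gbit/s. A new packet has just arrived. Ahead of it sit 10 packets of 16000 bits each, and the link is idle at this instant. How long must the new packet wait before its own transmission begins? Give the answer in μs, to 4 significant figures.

22.22 μs

Each queued packet: L/R = 16000/7200000000 = 2.22222 μs.
10 queued → 22.2222 μs.
Queuing delay = 22.22 μs.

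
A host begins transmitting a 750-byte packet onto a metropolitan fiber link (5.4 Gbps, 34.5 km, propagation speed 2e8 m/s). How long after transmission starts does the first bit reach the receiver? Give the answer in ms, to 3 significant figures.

First bit experiences only propagation delay: d/s = 34500/200000000 = 0.173 ms.

0.173 ms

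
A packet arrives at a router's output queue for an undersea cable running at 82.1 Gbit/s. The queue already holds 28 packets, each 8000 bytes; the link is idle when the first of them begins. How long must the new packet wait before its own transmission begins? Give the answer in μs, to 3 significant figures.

Each queued packet: L/R = 64000/82100000000 = 0.779537 μs.
28 queued → 21.827 μs.
Queuing delay = 21.8 μs.

21.8 μs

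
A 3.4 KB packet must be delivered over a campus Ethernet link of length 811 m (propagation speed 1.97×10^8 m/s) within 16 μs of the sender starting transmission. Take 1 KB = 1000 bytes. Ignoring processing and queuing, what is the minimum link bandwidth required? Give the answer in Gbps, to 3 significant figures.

2.29 Gbps

L = 27200 bits.
Propagation delay = 811 / 197000000 = 4.11675 μs.
Transmission budget = 16 − 4.11675 = 11.8832 μs.
R ≥ L / t_tx = 27200 bits / 1.18832e-05 s = 2.29 Gbps.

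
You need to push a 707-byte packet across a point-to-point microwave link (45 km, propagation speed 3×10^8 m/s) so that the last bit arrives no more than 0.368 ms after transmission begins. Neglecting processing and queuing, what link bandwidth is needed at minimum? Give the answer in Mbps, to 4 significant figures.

L = 5656 bits.
Propagation delay = 45000 / 300000000 = 0.15 ms.
Transmission budget = 0.368 − 0.15 = 0.218 ms.
R ≥ L / t_tx = 5656 bits / 0.000218 s = 25.94 Mbps.

25.94 Mbps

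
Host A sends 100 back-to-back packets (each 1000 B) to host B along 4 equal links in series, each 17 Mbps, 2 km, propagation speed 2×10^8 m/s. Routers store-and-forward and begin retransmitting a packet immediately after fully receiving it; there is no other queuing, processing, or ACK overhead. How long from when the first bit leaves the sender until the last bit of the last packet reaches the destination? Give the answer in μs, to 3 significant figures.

48500 μs

Per-hop transmission t_tx = L/R = 8000/17000000 = 470.588 μs.
Per-hop propagation t_prop = 2000/200000000 = 10 μs.
Pipeline fill: first packet needs 4·t_tx to clear all hops; remaining 99 packets each add one t_tx.
Total = (4+100-1)·t_tx + 4·t_prop = 103·470.588 + 4·10 = 48500 μs.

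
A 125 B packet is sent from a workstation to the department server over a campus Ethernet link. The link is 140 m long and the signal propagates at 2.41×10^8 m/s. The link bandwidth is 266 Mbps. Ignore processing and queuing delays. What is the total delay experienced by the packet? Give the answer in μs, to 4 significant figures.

L = 125 × 8 = 1000 bits.
Transmission delay = L/R = 1000 / 266000000 = 3.7594 μs.
Propagation delay = d/s = 140 m / 241000000 m/s = 0.580913 μs.
Total = 4.340 μs.

4.340 μs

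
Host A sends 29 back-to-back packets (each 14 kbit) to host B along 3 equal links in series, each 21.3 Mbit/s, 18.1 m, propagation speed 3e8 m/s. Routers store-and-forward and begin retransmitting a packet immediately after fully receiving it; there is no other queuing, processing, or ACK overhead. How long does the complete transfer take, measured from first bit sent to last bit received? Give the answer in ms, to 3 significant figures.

20.4 ms

Per-hop transmission t_tx = L/R = 14000/21300000 = 0.657277 ms.
Per-hop propagation t_prop = 18.1/300000000 = 6.03333e-05 ms.
Pipeline fill: first packet needs 3·t_tx to clear all hops; remaining 28 packets each add one t_tx.
Total = (3+29-1)·t_tx + 3·t_prop = 31·0.657277 + 3·6.03333e-05 = 20.4 ms.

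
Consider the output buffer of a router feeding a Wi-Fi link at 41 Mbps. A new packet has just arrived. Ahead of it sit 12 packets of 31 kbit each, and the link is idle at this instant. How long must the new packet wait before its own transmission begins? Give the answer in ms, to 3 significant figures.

9.07 ms

Each queued packet: L/R = 31000/41000000 = 0.756098 ms.
12 queued → 9.07317 ms.
Queuing delay = 9.07 ms.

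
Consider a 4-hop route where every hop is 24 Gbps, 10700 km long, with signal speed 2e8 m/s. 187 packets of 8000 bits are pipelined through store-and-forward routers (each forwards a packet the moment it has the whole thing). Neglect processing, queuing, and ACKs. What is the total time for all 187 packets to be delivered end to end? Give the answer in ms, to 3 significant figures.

Per-hop transmission t_tx = L/R = 8000/24000000000 = 0.000333333 ms.
Per-hop propagation t_prop = 10700000/200000000 = 53.5 ms.
Pipeline fill: first packet needs 4·t_tx to clear all hops; remaining 186 packets each add one t_tx.
Total = (4+187-1)·t_tx + 4·t_prop = 190·0.000333333 + 4·53.5 = 214 ms.

214 ms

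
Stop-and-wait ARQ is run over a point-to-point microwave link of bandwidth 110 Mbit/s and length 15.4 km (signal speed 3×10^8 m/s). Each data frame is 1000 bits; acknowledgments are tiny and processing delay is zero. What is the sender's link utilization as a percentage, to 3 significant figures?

8.13 %

t_tx = L/R = 1000/110000000 = 9.09091e-06 s.
t_prop = 15400/300000000 = 5.13333e-05 s; RTT = 0.000102667 s.
Cycle = t_tx + RTT = 0.000111758 s.
Utilization = t_tx / cycle = 9.09091e-06/0.000111758 = 8.13 %.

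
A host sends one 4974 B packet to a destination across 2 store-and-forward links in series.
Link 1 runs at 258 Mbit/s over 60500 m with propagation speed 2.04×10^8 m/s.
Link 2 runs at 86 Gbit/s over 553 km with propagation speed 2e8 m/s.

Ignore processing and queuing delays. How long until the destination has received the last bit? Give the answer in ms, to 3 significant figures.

L = 4974 × 8 = 39792 bits.
Transmission delays (L/R per hop): 0.154233, 0.000462698 ms; sum = 0.154695 ms.
Propagation delays (d/s per hop): 0.296569, 2.765 ms; sum = 3.06157 ms.
End-to-end = 3.22 ms.

3.22 ms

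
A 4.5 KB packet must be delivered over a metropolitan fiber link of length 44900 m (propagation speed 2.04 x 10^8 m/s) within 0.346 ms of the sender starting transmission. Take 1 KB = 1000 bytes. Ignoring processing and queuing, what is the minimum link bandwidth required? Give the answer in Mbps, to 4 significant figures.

L = 36000 bits.
Propagation delay = 44900 / 204000000 = 0.220098 ms.
Transmission budget = 0.346 − 0.220098 = 0.125902 ms.
R ≥ L / t_tx = 36000 bits / 0.000125902 s = 285.9 Mbps.

285.9 Mbps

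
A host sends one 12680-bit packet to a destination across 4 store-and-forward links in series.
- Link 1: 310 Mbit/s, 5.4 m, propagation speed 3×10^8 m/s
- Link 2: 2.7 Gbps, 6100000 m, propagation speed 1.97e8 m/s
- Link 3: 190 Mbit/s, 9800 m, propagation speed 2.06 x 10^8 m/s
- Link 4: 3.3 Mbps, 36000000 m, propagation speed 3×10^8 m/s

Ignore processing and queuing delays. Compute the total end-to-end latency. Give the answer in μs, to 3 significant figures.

155000 μs

Transmission delays (L/R per hop): 40.9032, 4.6963, 66.7368, 3842.42 μs; sum = 3954.76 μs.
Propagation delays (d/s per hop): 0.018, 30964.5, 47.5728, 120000 μs; sum = 151012 μs.
End-to-end = 155000 μs.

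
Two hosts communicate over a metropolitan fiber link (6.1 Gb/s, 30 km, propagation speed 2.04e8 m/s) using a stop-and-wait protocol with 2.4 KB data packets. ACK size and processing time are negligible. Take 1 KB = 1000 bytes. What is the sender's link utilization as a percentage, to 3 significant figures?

1.06 %

t_tx = L/R = 19200/6100000000 = 3.14754e-06 s.
t_prop = 30000/204000000 = 0.000147059 s; RTT = 0.000294118 s.
Cycle = t_tx + RTT = 0.000297265 s.
Utilization = t_tx / cycle = 3.14754e-06/0.000297265 = 1.06 %.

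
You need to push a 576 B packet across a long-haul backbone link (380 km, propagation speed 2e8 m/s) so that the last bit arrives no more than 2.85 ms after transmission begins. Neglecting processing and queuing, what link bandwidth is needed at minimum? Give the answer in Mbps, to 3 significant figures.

L = 4608 bits.
Propagation delay = 380000 / 200000000 = 1.9 ms.
Transmission budget = 2.85 − 1.9 = 0.95 ms.
R ≥ L / t_tx = 4608 bits / 0.00095 s = 4.85 Mbps.

4.85 Mbps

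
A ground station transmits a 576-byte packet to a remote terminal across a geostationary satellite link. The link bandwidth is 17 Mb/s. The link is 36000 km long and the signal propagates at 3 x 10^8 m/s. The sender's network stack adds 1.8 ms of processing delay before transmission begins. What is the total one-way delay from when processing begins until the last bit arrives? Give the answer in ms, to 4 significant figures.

122.1 ms

L = 576 × 8 = 4608 bits.
Transmission delay = L/R = 4608 / 17000000 = 0.271059 ms.
Propagation delay = d/s = 36000000 m / 300000000 m/s = 120 ms.
Plus processing delay 1.8 ms = 1.8 ms.
Total = 122.1 ms.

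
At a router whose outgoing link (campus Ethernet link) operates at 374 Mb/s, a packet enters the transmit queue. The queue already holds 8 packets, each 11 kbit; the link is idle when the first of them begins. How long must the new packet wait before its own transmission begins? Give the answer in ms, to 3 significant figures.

0.235 ms

Each queued packet: L/R = 11000/374000000 = 0.0294118 ms.
8 queued → 0.235294 ms.
Queuing delay = 0.235 ms.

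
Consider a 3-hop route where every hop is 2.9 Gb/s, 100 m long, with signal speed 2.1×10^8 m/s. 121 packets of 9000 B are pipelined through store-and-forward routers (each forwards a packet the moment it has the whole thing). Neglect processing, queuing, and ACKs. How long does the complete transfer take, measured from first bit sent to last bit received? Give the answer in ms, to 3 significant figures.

Per-hop transmission t_tx = L/R = 72000/2900000000 = 0.0248276 ms.
Per-hop propagation t_prop = 100/210000000 = 0.00047619 ms.
Pipeline fill: first packet needs 3·t_tx to clear all hops; remaining 120 packets each add one t_tx.
Total = (3+121-1)·t_tx + 3·t_prop = 123·0.0248276 + 3·0.00047619 = 3.06 ms.

3.06 ms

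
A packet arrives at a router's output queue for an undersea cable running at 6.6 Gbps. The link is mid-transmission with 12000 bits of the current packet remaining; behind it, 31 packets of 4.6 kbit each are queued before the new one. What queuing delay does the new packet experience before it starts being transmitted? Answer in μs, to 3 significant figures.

23.4 μs

Each queued packet: L/R = 4600/6600000000 = 0.69697 μs.
31 queued → 21.6061 μs.
Plus remaining 12000 bits of current packet: 1.81818 μs.
Queuing delay = 23.4 μs.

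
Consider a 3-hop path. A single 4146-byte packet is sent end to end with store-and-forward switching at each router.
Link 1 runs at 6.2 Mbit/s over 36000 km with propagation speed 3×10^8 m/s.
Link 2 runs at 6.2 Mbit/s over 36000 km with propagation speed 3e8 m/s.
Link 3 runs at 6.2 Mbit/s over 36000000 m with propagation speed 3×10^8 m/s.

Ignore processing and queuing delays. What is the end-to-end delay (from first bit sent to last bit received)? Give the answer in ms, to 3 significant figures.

376 ms

L = 4146 × 8 = 33168 bits.
Transmission delay per hop = L/R = 33168/6200000 = 5.34968 ms; 3 hops → 16.049 ms.
Propagation delays (d/s per hop): 120, 120, 120 ms; sum = 360 ms.
End-to-end = 376 ms.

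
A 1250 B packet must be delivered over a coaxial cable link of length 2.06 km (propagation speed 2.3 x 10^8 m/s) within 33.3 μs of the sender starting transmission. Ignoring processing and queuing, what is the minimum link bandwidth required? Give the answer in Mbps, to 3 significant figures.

411 Mbps

L = 10000 bits.
Propagation delay = 2060 / 2.3e+08 = 8.95652 μs.
Transmission budget = 33.3 − 8.95652 = 24.3435 μs.
R ≥ L / t_tx = 10000 bits / 2.43435e-05 s = 411 Mbps.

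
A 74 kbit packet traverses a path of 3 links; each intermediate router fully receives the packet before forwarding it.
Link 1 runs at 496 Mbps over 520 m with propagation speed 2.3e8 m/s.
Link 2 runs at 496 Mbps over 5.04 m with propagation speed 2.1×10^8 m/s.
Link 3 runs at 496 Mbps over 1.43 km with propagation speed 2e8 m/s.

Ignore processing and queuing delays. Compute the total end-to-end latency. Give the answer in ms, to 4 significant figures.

L = 74000 bits.
Transmission delay per hop = L/R = 74000/496000000 = 0.149194 ms; 3 hops → 0.447581 ms.
Propagation delays (d/s per hop): 0.00226087, 2.4e-05, 0.00715 ms; sum = 0.00943487 ms.
End-to-end = 0.4570 ms.

0.4570 ms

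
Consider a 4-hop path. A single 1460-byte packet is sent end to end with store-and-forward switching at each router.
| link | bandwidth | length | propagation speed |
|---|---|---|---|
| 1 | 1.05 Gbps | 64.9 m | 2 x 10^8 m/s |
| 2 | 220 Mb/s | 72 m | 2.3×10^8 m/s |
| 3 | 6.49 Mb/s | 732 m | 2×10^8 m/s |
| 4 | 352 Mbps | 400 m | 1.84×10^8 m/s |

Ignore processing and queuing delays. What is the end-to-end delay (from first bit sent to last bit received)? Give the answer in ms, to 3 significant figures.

1.90 ms

L = 1460 × 8 = 11680 bits.
Transmission delays (L/R per hop): 0.0111238, 0.0530909, 1.79969, 0.0331818 ms; sum = 1.89709 ms.
Propagation delays (d/s per hop): 0.0003245, 0.000313043, 0.00366, 0.00217391 ms; sum = 0.00647146 ms.
End-to-end = 1.90 ms.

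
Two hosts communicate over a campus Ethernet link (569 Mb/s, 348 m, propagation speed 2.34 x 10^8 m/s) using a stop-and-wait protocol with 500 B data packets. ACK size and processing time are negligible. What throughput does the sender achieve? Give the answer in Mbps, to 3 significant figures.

t_tx = L/R = 4000/569000000 = 7.02988e-06 s.
t_prop = 348/234000000 = 1.48718e-06 s; RTT = 2.97436e-06 s.
Cycle = t_tx + RTT = 1.00042e-05 s.
Throughput = L / cycle = 4000 / 1.00042e-05 = 400 Mbps.

400 Mbps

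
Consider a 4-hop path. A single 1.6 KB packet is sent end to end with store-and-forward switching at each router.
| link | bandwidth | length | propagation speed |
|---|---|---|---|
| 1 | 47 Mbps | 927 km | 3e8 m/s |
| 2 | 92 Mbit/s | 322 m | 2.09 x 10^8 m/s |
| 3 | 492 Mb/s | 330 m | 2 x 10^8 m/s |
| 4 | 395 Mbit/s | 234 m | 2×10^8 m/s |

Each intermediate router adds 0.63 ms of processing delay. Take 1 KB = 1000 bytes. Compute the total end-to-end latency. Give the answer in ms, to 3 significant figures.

5.45 ms

L = 12800 bits.
Transmission delays (L/R per hop): 0.27234, 0.13913, 0.0260163, 0.0324051 ms; sum = 0.469892 ms.
Propagation delays (d/s per hop): 3.09, 0.00154067, 0.00165, 0.00117 ms; sum = 3.09436 ms.
Processing at 3 router(s): 3 × 0.63 ms = 1.89 ms.
End-to-end = 5.45 ms.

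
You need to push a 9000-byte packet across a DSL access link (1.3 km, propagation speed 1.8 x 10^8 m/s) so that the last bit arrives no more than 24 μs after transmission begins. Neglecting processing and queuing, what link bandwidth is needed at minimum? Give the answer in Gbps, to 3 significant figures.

L = 72000 bits.
Propagation delay = 1300 / 180000000 = 7.22222 μs.
Transmission budget = 24 − 7.22222 = 16.7778 μs.
R ≥ L / t_tx = 72000 bits / 1.67778e-05 s = 4.29 Gbps.

4.29 Gbps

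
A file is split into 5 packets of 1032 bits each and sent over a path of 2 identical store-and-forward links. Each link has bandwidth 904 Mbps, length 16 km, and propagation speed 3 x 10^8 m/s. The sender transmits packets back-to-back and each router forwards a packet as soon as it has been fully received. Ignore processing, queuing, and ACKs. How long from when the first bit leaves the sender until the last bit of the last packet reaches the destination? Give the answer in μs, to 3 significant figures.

Per-hop transmission t_tx = L/R = 1032/904000000 = 1.14159 μs.
Per-hop propagation t_prop = 16000/300000000 = 53.3333 μs.
Pipeline fill: first packet needs 2·t_tx to clear all hops; remaining 4 packets each add one t_tx.
Total = (2+5-1)·t_tx + 2·t_prop = 6·1.14159 + 2·53.3333 = 114 μs.

114 μs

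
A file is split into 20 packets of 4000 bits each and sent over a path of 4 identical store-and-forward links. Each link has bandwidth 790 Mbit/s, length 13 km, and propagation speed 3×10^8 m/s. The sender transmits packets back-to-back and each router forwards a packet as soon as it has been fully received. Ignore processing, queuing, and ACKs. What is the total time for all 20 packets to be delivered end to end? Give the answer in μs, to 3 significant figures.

290 μs

Per-hop transmission t_tx = L/R = 4000/790000000 = 5.06329 μs.
Per-hop propagation t_prop = 13000/300000000 = 43.3333 μs.
Pipeline fill: first packet needs 4·t_tx to clear all hops; remaining 19 packets each add one t_tx.
Total = (4+20-1)·t_tx + 4·t_prop = 23·5.06329 + 4·43.3333 = 290 μs.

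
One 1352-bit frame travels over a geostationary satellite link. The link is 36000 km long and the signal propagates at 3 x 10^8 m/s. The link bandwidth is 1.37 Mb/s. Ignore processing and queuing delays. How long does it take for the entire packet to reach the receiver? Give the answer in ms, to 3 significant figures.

121 ms

Transmission delay = L/R = 1352 / 1370000 = 0.986861 ms.
Propagation delay = d/s = 36000000 m / 300000000 m/s = 120 ms.
Total = 121 ms.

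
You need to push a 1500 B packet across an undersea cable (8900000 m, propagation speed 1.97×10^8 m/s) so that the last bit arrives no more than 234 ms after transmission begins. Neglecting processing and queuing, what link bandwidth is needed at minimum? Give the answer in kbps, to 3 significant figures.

63.6 kbps

L = 12000 bits.
Propagation delay = 8900000 / 197000000 = 45.1777 ms.
Transmission budget = 234 − 45.1777 = 188.822 ms.
R ≥ L / t_tx = 12000 bits / 0.188822 s = 63.6 kbps.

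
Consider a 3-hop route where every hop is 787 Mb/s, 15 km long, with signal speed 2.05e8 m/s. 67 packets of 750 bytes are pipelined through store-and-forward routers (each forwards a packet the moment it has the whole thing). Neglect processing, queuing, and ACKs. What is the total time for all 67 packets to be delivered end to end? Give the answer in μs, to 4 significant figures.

Per-hop transmission t_tx = L/R = 6000/787000000 = 7.62389 μs.
Per-hop propagation t_prop = 15000/2.05e+08 = 73.1707 μs.
Pipeline fill: first packet needs 3·t_tx to clear all hops; remaining 66 packets each add one t_tx.
Total = (3+67-1)·t_tx + 3·t_prop = 69·7.62389 + 3·73.1707 = 745.6 μs.

745.6 μs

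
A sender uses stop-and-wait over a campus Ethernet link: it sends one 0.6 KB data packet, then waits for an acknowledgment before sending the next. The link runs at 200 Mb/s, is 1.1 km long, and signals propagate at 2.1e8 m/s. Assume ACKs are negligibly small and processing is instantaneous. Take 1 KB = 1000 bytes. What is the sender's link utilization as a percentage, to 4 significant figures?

69.61 %

t_tx = L/R = 4800/200000000 = 2.4e-05 s.
t_prop = 1100/210000000 = 5.2381e-06 s; RTT = 1.04762e-05 s.
Cycle = t_tx + RTT = 3.44762e-05 s.
Utilization = t_tx / cycle = 2.4e-05/3.44762e-05 = 69.61 %.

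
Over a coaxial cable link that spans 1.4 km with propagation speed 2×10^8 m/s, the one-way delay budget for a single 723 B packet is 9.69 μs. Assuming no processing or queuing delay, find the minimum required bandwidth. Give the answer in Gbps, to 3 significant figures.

2.15 Gbps

L = 5784 bits.
Propagation delay = 1400 / 200000000 = 7 μs.
Transmission budget = 9.69 − 7 = 2.69 μs.
R ≥ L / t_tx = 5784 bits / 2.69e-06 s = 2.15 Gbps.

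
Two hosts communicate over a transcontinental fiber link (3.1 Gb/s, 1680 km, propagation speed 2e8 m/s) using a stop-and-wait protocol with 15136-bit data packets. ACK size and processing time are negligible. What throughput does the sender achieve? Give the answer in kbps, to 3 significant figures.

901 kbps

t_tx = L/R = 15136/3100000000 = 4.88258e-06 s.
t_prop = 1680000/200000000 = 0.0084 s; RTT = 0.0168 s.
Cycle = t_tx + RTT = 0.0168049 s.
Throughput = L / cycle = 15136 / 0.0168049 = 901 kbps.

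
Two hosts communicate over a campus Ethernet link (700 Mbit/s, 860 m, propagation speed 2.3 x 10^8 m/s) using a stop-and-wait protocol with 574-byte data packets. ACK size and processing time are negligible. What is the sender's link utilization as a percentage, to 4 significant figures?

46.73 %

t_tx = L/R = 4592/700000000 = 6.56e-06 s.
t_prop = 860/2.3e+08 = 3.73913e-06 s; RTT = 7.47826e-06 s.
Cycle = t_tx + RTT = 1.40383e-05 s.
Utilization = t_tx / cycle = 6.56e-06/1.40383e-05 = 46.73 %.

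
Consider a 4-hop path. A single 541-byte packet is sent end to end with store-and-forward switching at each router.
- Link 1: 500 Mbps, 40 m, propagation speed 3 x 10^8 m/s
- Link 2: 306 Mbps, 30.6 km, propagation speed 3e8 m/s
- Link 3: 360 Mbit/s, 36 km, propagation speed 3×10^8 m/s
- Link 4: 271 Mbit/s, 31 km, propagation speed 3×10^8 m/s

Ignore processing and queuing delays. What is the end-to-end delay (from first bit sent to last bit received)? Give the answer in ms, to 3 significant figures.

0.376 ms

L = 541 × 8 = 4328 bits.
Transmission delays (L/R per hop): 0.008656, 0.0141438, 0.0120222, 0.0159705 ms; sum = 0.0507925 ms.
Propagation delays (d/s per hop): 0.000133333, 0.102, 0.12, 0.103333 ms; sum = 0.325467 ms.
End-to-end = 0.376 ms.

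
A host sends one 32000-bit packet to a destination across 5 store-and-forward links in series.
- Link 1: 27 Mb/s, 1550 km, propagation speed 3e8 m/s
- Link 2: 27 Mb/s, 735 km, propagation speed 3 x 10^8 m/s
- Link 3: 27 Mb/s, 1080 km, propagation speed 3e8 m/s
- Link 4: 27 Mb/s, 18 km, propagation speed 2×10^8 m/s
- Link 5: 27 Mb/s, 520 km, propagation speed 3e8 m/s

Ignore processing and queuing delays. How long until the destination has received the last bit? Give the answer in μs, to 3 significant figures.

19000 μs

Transmission delay per hop = L/R = 32000/27000000 = 1185.19 μs; 5 hops → 5925.93 μs.
Propagation delays (d/s per hop): 5166.67, 2450, 3600, 90, 1733.33 μs; sum = 13040 μs.
End-to-end = 19000 μs.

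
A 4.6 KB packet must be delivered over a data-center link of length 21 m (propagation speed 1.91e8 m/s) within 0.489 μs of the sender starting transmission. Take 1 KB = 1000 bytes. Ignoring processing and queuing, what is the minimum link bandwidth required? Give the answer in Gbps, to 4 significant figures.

L = 36800 bits.
Propagation delay = 21 / 191000000 = 0.109948 μs.
Transmission budget = 0.489 − 0.109948 = 0.379052 μs.
R ≥ L / t_tx = 36800 bits / 3.79052e-07 s = 97.08 Gbps.

97.08 Gbps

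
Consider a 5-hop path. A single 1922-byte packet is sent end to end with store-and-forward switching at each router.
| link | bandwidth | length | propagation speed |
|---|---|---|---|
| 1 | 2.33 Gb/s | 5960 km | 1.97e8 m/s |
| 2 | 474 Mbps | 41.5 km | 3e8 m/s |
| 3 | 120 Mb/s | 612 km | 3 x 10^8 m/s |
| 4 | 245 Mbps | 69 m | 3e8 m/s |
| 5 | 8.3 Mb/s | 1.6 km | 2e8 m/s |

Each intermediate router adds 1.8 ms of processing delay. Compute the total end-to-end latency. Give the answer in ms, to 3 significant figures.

L = 1922 × 8 = 15376 bits.
Transmission delays (L/R per hop): 0.00659914, 0.0324388, 0.128133, 0.0627592, 1.85253 ms; sum = 2.08246 ms.
Propagation delays (d/s per hop): 30.2538, 0.138333, 2.04, 0.00023, 0.008 ms; sum = 32.4404 ms.
Processing at 4 router(s): 4 × 1.8 ms = 7.2 ms.
End-to-end = 41.7 ms.

41.7 ms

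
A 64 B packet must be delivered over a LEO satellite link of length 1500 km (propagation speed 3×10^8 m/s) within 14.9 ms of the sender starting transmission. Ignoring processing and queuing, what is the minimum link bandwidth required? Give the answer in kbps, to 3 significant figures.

L = 512 bits.
Propagation delay = 1500000 / 300000000 = 5 ms.
Transmission budget = 14.9 − 5 = 9.9 ms.
R ≥ L / t_tx = 512 bits / 0.0099 s = 51.7 kbps.

51.7 kbps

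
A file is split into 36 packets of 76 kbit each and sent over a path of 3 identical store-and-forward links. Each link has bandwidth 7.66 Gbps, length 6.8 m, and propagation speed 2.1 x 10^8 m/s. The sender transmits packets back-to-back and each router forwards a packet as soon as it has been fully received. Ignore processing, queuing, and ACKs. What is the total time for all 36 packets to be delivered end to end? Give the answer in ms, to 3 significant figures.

Per-hop transmission t_tx = L/R = 76000/7660000000 = 0.00992167 ms.
Per-hop propagation t_prop = 6.8/210000000 = 3.2381e-05 ms.
Pipeline fill: first packet needs 3·t_tx to clear all hops; remaining 35 packets each add one t_tx.
Total = (3+36-1)·t_tx + 3·t_prop = 38·0.00992167 + 3·3.2381e-05 = 0.377 ms.

0.377 ms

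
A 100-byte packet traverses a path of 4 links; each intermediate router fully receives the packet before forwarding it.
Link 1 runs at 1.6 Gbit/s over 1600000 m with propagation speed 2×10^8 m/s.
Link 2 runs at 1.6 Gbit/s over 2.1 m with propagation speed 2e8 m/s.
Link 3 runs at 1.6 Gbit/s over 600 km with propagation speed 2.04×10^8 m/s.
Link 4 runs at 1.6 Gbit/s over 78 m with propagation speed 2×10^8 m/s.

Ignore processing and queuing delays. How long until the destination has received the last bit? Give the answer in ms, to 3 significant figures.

10.9 ms

L = 100 × 8 = 800 bits.
Transmission delay per hop = L/R = 800/1600000000 = 0.0005 ms; 4 hops → 0.002 ms.
Propagation delays (d/s per hop): 8, 1.05e-05, 2.94118, 0.00039 ms; sum = 10.9416 ms.
End-to-end = 10.9 ms.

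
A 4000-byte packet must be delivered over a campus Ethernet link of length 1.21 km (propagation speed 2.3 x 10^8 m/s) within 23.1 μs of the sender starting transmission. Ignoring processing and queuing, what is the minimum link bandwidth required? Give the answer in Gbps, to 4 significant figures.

1.794 Gbps

L = 32000 bits.
Propagation delay = 1210 / 2.3e+08 = 5.26087 μs.
Transmission budget = 23.1 − 5.26087 = 17.8391 μs.
R ≥ L / t_tx = 32000 bits / 1.78391e-05 s = 1.794 Gbps.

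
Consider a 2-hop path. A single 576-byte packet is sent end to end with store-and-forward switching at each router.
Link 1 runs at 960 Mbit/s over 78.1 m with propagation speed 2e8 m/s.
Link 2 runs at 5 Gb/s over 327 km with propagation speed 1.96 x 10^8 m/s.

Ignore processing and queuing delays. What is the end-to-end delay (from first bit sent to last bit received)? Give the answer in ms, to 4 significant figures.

L = 576 × 8 = 4608 bits.
Transmission delays (L/R per hop): 0.0048, 0.0009216 ms; sum = 0.0057216 ms.
Propagation delays (d/s per hop): 0.0003905, 1.66837 ms; sum = 1.66876 ms.
End-to-end = 1.674 ms.

1.674 ms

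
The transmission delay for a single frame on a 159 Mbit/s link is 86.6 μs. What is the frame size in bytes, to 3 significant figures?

1720 bytes

L = R × t_tx = 159000000 b/s × 8.66e-05 s = 13769.4 bits.
In bytes: 13769.4 / 8 = 1720 bytes.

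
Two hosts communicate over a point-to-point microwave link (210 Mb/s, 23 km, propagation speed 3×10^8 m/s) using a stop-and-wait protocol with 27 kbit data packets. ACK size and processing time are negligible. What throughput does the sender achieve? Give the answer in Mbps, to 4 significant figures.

95.78 Mbps

t_tx = L/R = 27000/210000000 = 0.000128571 s.
t_prop = 23000/300000000 = 7.66667e-05 s; RTT = 0.000153333 s.
Cycle = t_tx + RTT = 0.000281905 s.
Throughput = L / cycle = 27000 / 0.000281905 = 95.78 Mbps.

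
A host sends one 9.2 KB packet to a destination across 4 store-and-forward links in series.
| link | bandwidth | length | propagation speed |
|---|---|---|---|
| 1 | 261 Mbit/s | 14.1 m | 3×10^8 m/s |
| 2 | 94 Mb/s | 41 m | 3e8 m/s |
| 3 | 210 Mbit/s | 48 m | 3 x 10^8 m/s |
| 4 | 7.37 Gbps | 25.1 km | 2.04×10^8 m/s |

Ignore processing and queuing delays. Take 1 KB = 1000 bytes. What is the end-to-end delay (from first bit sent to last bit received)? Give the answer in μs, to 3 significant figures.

L = 73600 bits.
Transmission delays (L/R per hop): 281.992, 782.979, 350.476, 9.98643 μs; sum = 1425.43 μs.
Propagation delays (d/s per hop): 0.047, 0.136667, 0.16, 123.039 μs; sum = 123.383 μs.
End-to-end = 1550 μs.

1550 μs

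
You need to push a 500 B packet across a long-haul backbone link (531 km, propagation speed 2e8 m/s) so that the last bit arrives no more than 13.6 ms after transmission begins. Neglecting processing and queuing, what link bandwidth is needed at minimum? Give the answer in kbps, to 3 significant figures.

L = 4000 bits.
Propagation delay = 531000 / 200000000 = 2.655 ms.
Transmission budget = 13.6 − 2.655 = 10.945 ms.
R ≥ L / t_tx = 4000 bits / 0.010945 s = 365 kbps.

365 kbps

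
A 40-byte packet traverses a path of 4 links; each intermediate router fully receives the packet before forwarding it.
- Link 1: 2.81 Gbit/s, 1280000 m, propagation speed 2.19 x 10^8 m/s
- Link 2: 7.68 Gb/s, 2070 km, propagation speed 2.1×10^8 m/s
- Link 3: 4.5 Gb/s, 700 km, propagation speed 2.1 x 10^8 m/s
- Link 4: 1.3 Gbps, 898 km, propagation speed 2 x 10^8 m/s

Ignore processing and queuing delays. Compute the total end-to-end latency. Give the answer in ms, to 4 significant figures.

23.53 ms

L = 40 × 8 = 320 bits.
Transmission delays (L/R per hop): 0.000113879, 4.16667e-05, 7.11111e-05, 0.000246154 ms; sum = 0.000472811 ms.
Propagation delays (d/s per hop): 5.84475, 9.85714, 3.33333, 4.49 ms; sum = 23.5252 ms.
End-to-end = 23.53 ms.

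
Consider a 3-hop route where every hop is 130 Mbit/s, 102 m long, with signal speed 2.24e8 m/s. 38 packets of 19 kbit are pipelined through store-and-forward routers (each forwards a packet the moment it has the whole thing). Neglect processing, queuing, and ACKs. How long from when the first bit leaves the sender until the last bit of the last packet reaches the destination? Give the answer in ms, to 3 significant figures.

5.85 ms

Per-hop transmission t_tx = L/R = 19000/130000000 = 0.146154 ms.
Per-hop propagation t_prop = 102/2.24e+08 = 0.000455357 ms.
Pipeline fill: first packet needs 3·t_tx to clear all hops; remaining 37 packets each add one t_tx.
Total = (3+38-1)·t_tx + 3·t_prop = 40·0.146154 + 3·0.000455357 = 5.85 ms.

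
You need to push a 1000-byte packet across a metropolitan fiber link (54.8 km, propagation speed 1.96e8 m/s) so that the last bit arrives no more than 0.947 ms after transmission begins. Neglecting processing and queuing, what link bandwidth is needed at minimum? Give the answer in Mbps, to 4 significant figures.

11.99 Mbps

L = 8000 bits.
Propagation delay = 54800 / 196000000 = 0.279592 ms.
Transmission budget = 0.947 − 0.279592 = 0.667408 ms.
R ≥ L / t_tx = 8000 bits / 0.000667408 s = 11.99 Mbps.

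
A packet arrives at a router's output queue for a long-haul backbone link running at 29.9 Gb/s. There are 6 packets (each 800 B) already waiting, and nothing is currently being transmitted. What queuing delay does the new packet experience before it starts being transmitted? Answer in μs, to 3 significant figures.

Each queued packet: L/R = 6400/29900000000 = 0.214047 μs.
6 queued → 1.28428 μs.
Queuing delay = 1.28 μs.

1.28 μs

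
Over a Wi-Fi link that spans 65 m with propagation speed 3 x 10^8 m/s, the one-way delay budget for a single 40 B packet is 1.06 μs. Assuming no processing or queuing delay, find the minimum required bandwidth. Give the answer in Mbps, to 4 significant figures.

379.4 Mbps

L = 320 bits.
Propagation delay = 65 / 300000000 = 0.216667 μs.
Transmission budget = 1.06 − 0.216667 = 0.843333 μs.
R ≥ L / t_tx = 320 bits / 8.43333e-07 s = 379.4 Mbps.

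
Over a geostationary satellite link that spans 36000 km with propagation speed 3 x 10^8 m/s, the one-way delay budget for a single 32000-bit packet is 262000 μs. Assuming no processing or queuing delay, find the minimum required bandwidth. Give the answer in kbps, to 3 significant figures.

225 kbps

Propagation delay = 36000000 / 300000000 = 120000 μs.
Transmission budget = 262000 − 120000 = 142000 μs.
R ≥ L / t_tx = 32000 bits / 0.142 s = 225 kbps.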